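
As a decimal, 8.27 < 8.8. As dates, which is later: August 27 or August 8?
August 27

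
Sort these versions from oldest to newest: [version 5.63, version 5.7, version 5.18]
[version 5.7, version 5.18, version 5.63]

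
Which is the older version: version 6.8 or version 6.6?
version 6.6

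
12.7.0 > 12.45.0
False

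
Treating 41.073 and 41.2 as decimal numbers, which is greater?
41.2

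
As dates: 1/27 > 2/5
False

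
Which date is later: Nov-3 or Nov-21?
Nov-21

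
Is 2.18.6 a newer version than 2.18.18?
No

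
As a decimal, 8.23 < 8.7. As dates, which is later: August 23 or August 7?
August 23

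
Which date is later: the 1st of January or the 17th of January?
the 17th of January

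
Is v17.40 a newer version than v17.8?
Yes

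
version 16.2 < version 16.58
True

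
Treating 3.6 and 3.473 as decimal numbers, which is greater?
3.6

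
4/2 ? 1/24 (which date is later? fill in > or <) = >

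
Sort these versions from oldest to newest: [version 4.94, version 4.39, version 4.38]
[version 4.38, version 4.39, version 4.94]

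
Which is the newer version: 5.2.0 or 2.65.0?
5.2.0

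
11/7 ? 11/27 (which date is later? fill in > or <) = <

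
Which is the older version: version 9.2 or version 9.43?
version 9.2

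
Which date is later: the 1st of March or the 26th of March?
the 26th of March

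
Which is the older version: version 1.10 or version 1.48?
version 1.10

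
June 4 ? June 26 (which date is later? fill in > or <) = <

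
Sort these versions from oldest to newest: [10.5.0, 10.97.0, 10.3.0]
[10.3.0, 10.5.0, 10.97.0]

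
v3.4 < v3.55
True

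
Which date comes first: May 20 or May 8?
May 8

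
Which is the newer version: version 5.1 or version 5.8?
version 5.8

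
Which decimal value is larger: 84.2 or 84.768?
84.768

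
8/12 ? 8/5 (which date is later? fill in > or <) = >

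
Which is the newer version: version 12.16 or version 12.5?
version 12.16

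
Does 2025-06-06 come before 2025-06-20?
Yes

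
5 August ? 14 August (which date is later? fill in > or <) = <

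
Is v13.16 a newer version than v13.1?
Yes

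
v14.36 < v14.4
False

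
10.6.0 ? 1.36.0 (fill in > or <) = >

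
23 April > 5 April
True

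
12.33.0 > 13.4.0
False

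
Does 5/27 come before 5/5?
No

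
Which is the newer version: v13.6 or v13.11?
v13.11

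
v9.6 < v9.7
True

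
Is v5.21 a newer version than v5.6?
Yes. Version numbers are compared segment by segment as integers, not as decimals: minor version 21 > 6, so v5.21 > v5.6 (even though the decimal 5.21 < 5.6).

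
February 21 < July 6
True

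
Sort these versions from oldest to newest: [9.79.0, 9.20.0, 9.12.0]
[9.12.0, 9.20.0, 9.79.0]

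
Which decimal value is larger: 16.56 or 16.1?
16.56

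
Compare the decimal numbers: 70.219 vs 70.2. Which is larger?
70.219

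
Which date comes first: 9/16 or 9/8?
9/8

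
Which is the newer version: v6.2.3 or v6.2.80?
v6.2.80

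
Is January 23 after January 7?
Yes. Day 23 comes after day 7 in January — this is a date comparison, not a decimal one (the decimal 1.23 would be smaller than 1.7).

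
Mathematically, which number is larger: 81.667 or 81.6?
81.667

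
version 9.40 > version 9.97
False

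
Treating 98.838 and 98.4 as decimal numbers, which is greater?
98.838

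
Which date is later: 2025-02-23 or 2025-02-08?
2025-02-23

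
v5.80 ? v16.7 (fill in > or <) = <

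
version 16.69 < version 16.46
False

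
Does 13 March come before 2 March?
No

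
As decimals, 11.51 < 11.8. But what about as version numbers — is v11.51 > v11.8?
True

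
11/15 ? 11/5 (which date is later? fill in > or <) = >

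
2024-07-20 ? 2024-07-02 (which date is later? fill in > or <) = >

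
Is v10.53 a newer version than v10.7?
Yes. Version numbers are compared segment by segment as integers, not as decimals: minor version 53 > 7, so v10.53 > v10.7 (even though the decimal 10.53 < 10.7).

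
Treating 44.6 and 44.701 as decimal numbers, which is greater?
44.701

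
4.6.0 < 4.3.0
False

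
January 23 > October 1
False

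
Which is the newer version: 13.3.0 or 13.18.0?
13.18.0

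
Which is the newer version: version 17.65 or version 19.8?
version 19.8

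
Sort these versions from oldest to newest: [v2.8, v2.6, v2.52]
[v2.6, v2.8, v2.52]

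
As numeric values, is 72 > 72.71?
False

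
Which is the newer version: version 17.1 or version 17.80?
version 17.80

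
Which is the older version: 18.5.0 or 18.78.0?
18.5.0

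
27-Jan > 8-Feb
False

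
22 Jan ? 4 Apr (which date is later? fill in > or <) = <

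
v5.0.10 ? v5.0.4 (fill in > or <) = >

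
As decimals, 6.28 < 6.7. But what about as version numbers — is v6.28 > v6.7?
True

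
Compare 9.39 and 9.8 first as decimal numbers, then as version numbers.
As decimals: 9.39 < 9.8. As versions: v9.39 > v9.8 (minor version 39 > 8).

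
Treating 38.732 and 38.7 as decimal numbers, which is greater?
38.732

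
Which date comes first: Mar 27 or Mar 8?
Mar 8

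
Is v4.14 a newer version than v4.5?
Yes. Version numbers are compared segment by segment as integers, not as decimals: minor version 14 > 5, so v4.14 > v4.5 (even though the decimal 4.14 < 4.5).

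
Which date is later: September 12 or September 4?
September 12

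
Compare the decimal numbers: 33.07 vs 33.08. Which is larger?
33.08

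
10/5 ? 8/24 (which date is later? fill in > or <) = >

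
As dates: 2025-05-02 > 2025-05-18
False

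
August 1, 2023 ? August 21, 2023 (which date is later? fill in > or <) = <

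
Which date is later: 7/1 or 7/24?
7/24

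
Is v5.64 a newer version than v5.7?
Yes. Version numbers are compared segment by segment as integers, not as decimals: minor version 64 > 7, so v5.64 > v5.7 (even though the decimal 5.64 < 5.7).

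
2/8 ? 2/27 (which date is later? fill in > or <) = <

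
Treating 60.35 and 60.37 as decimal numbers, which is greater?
60.37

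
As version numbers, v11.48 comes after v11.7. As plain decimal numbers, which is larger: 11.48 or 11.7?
11.7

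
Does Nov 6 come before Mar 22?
No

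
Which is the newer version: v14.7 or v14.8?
v14.8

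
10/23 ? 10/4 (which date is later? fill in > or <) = >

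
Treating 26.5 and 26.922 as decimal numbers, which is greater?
26.922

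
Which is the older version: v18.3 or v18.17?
v18.3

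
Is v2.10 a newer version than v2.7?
Yes. Version numbers are compared segment by segment as integers, not as decimals: minor version 10 > 7, so v2.10 > v2.7 (even though the decimal 2.10 < 2.7).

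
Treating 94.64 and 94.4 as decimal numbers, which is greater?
94.64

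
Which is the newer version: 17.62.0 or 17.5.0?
17.62.0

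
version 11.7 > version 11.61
False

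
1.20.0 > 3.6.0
False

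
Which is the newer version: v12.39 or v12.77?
v12.77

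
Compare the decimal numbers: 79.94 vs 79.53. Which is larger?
79.94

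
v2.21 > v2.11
True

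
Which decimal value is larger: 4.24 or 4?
4.24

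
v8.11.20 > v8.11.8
True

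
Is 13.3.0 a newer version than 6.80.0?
Yes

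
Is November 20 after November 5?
Yes. Day 20 comes after day 5 in November — this is a date comparison, not a decimal one (the decimal 11.20 would be smaller than 11.5).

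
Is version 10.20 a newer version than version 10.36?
No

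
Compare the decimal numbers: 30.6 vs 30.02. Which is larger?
30.6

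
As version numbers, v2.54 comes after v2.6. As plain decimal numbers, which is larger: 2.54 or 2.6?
2.6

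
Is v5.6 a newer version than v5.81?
No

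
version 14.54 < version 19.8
True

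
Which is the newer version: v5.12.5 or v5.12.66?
v5.12.66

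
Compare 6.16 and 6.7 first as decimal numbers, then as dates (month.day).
As decimals: 6.16 < 6.7. As dates: 6/16 is later than 6/7 (day 16 > day 7).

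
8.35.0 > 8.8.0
True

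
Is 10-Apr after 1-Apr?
Yes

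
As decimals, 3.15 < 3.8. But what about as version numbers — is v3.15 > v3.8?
True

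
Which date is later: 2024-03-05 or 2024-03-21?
2024-03-21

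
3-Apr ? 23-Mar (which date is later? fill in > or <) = >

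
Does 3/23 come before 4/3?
Yes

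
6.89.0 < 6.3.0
False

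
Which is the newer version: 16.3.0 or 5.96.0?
16.3.0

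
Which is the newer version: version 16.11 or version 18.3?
version 18.3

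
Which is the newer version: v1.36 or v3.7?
v3.7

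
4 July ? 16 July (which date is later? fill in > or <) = <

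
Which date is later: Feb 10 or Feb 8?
Feb 10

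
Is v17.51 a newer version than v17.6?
Yes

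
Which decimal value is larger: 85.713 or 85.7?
85.713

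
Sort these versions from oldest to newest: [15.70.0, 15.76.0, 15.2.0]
[15.2.0, 15.70.0, 15.76.0]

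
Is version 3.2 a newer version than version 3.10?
No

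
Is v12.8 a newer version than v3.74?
Yes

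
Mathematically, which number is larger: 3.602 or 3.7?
3.7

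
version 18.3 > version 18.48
False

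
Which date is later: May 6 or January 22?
May 6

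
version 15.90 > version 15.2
True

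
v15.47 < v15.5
False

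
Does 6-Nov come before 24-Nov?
Yes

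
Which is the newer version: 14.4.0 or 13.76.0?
14.4.0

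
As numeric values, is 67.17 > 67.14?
True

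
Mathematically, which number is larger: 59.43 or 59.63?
59.63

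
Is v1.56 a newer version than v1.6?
Yes. Version numbers are compared segment by segment as integers, not as decimals: minor version 56 > 6, so v1.56 > v1.6 (even though the decimal 1.56 < 1.6).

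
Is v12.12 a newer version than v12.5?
Yes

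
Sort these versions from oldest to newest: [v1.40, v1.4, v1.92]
[v1.4, v1.40, v1.92]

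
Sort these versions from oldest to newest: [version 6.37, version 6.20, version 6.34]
[version 6.20, version 6.34, version 6.37]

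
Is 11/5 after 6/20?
Yes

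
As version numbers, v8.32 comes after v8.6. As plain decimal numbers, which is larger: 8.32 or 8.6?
8.6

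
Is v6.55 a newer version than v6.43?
Yes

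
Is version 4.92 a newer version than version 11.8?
No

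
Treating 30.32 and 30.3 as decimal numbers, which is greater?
30.32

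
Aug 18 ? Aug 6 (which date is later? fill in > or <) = >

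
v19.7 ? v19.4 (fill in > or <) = >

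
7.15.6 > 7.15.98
False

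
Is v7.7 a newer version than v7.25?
No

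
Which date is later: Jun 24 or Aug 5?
Aug 5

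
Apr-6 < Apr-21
True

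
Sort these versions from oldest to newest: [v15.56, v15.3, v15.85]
[v15.3, v15.56, v15.85]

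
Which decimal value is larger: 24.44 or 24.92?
24.92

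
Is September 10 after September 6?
Yes. Day 10 comes after day 6 in September — this is a date comparison, not a decimal one (the decimal 9.10 would be smaller than 9.6).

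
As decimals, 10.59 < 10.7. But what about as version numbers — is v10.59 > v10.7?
True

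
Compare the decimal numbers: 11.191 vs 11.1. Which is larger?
11.191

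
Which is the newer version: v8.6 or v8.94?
v8.94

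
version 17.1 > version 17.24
False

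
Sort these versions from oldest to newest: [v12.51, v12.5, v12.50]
[v12.5, v12.50, v12.51]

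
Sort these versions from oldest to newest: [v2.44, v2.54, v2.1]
[v2.1, v2.44, v2.54]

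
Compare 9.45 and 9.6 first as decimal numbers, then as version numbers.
As decimals: 9.45 < 9.6. As versions: v9.45 > v9.6 (minor version 45 > 6).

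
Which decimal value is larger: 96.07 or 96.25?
96.25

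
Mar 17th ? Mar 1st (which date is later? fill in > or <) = >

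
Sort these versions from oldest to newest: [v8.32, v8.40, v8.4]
[v8.4, v8.32, v8.40]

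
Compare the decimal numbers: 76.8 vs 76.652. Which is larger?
76.8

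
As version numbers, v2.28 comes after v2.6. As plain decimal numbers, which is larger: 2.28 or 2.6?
2.6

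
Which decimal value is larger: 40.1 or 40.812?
40.812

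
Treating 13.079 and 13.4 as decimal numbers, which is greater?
13.4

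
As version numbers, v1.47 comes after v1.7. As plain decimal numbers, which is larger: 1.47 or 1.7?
1.7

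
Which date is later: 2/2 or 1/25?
2/2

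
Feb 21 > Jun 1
False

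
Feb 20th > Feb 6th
True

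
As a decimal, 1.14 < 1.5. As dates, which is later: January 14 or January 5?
January 14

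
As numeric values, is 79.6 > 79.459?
True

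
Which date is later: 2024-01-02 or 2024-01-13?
2024-01-13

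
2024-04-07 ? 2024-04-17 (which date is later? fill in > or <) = <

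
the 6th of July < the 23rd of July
True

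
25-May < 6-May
False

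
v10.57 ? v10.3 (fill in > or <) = >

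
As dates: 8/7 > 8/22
False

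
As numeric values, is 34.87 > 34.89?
False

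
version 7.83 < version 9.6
True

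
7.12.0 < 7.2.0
False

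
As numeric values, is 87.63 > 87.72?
False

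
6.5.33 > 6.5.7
True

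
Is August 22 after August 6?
Yes. Day 22 comes after day 6 in August — this is a date comparison, not a decimal one (the decimal 8.22 would be smaller than 8.6).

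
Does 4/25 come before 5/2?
Yes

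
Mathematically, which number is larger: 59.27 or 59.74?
59.74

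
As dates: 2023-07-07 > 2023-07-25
False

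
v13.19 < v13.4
False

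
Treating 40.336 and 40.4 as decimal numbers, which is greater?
40.4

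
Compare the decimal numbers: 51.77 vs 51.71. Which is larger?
51.77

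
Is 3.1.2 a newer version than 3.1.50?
No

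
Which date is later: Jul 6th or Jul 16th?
Jul 16th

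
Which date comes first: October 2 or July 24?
July 24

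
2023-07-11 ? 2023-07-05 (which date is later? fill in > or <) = >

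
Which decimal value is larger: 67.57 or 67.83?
67.83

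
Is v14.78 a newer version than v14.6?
Yes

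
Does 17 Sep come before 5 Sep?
No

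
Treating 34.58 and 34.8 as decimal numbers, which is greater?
34.8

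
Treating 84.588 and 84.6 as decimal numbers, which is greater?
84.6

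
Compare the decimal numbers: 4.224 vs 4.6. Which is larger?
4.6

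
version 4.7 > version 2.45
True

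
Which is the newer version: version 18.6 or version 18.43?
version 18.43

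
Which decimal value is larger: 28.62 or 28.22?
28.62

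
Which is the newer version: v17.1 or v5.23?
v17.1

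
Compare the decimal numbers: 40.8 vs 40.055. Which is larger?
40.8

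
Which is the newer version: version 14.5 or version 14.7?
version 14.7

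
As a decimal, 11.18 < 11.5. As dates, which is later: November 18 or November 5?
November 18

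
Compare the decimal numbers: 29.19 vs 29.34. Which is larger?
29.34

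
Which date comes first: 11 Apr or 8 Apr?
8 Apr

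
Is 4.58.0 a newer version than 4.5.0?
Yes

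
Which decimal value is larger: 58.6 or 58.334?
58.6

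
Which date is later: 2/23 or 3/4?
3/4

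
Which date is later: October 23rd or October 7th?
October 23rd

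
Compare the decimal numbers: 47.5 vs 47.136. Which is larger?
47.5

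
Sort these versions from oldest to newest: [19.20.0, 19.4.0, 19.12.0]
[19.4.0, 19.12.0, 19.20.0]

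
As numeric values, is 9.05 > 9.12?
False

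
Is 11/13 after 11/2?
Yes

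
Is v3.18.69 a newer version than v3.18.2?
Yes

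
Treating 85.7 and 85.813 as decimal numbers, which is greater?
85.813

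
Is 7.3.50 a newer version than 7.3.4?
Yes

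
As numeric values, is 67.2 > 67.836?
False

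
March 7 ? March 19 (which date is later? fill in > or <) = <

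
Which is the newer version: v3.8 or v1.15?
v3.8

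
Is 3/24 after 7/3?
No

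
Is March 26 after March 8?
Yes. Day 26 comes after day 8 in March — this is a date comparison, not a decimal one (the decimal 3.26 would be smaller than 3.8).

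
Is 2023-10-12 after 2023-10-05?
Yes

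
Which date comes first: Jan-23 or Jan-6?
Jan-6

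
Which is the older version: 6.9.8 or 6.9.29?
6.9.8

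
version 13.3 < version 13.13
True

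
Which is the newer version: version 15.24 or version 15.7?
version 15.24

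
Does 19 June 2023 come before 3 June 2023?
No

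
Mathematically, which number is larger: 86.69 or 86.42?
86.69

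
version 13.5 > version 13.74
False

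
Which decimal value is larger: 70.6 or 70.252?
70.6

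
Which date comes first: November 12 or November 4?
November 4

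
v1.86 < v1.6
False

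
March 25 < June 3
True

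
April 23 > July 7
False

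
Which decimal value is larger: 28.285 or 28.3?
28.3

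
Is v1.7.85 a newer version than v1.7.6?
Yes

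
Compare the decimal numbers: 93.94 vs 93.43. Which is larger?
93.94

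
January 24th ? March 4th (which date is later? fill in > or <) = <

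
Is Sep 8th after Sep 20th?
No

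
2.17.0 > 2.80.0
False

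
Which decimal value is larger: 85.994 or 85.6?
85.994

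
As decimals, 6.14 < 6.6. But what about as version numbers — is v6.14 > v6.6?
True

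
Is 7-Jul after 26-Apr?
Yes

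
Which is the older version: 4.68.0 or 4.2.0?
4.2.0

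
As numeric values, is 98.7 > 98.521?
True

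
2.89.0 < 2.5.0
False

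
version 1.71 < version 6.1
True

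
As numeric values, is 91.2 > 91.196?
True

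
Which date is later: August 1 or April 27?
August 1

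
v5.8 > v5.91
False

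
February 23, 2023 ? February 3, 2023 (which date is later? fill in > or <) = >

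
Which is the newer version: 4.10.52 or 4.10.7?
4.10.52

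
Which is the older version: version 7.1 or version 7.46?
version 7.1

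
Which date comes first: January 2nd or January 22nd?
January 2nd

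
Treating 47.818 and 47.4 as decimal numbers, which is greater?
47.818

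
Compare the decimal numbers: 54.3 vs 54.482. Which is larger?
54.482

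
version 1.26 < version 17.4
True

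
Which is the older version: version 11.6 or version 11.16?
version 11.6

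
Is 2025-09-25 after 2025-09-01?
Yes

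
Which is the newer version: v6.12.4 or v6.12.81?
v6.12.81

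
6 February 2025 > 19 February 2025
False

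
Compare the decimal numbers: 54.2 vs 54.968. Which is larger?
54.968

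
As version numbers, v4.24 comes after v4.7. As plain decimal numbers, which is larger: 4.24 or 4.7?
4.7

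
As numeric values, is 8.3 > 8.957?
False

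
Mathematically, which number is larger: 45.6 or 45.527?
45.6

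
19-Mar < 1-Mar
False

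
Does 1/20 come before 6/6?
Yes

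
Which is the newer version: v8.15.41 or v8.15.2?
v8.15.41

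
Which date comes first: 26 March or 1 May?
26 March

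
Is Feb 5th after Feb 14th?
No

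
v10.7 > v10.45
False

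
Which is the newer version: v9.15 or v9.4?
v9.15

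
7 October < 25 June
False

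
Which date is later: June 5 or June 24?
June 24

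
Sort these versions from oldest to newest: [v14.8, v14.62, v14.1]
[v14.1, v14.8, v14.62]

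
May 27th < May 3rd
False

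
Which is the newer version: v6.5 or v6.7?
v6.7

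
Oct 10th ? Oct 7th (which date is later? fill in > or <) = >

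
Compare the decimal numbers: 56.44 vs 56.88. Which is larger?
56.88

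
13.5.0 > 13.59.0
False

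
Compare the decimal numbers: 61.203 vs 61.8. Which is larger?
61.8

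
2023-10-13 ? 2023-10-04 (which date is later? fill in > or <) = >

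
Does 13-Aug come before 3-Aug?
No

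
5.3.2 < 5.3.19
True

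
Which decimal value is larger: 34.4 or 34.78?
34.78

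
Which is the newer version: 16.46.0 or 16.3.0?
16.46.0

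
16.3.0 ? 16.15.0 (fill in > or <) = <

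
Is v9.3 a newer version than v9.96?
No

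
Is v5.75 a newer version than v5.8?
Yes. Version numbers are compared segment by segment as integers, not as decimals: minor version 75 > 8, so v5.75 > v5.8 (even though the decimal 5.75 < 5.8).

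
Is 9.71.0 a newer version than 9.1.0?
Yes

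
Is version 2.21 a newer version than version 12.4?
No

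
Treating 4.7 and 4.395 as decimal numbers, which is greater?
4.7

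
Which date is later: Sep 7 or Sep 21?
Sep 21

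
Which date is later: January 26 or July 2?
July 2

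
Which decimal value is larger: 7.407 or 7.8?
7.8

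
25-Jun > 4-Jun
True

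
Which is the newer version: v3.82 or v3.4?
v3.82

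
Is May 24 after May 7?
Yes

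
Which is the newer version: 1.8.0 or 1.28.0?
1.28.0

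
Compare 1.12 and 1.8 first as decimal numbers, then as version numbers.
As decimals: 1.12 < 1.8. As versions: v1.12 > v1.8 (minor version 12 > 8).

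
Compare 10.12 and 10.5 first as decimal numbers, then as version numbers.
As decimals: 10.12 < 10.5. As versions: v10.12 > v10.5 (minor version 12 > 5).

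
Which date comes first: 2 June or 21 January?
21 January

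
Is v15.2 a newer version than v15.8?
No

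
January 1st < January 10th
True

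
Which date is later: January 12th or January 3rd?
January 12th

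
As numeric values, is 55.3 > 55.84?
False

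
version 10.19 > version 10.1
True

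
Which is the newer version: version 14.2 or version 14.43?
version 14.43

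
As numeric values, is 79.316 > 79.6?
False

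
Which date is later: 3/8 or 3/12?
3/12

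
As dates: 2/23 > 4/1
False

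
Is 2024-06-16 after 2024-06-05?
Yes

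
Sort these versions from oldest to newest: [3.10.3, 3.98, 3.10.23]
[3.10.3, 3.10.23, 3.98]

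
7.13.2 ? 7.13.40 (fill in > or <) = <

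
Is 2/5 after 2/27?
No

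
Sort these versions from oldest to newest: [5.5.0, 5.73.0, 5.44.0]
[5.5.0, 5.44.0, 5.73.0]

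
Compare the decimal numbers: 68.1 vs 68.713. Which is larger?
68.713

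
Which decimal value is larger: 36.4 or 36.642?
36.642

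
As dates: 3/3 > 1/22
True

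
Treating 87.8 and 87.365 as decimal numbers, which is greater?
87.8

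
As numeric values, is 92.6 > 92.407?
True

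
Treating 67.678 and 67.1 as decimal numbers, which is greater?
67.678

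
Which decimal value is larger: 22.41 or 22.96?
22.96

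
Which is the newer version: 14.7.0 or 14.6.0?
14.7.0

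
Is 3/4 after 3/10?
No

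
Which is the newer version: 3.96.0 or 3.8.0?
3.96.0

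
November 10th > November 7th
True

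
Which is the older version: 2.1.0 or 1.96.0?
1.96.0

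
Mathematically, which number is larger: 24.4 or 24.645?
24.645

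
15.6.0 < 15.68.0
True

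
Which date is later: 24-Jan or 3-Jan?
24-Jan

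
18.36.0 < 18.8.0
False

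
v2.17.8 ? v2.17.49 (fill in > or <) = <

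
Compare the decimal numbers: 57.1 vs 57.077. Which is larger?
57.1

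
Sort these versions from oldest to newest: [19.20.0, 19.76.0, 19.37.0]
[19.20.0, 19.37.0, 19.76.0]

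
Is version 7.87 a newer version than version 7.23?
Yes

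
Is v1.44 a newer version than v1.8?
Yes. Version numbers are compared segment by segment as integers, not as decimals: minor version 44 > 8, so v1.44 > v1.8 (even though the decimal 1.44 < 1.8).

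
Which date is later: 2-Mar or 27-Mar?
27-Mar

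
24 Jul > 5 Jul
True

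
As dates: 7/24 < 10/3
True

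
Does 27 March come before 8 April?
Yes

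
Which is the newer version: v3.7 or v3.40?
v3.40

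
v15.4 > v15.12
False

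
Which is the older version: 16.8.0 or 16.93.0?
16.8.0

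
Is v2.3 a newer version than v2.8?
No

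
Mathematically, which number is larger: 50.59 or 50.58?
50.59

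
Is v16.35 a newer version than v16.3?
Yes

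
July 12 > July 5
True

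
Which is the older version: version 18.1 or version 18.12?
version 18.1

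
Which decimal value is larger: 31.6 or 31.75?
31.75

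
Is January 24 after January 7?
Yes. Day 24 comes after day 7 in January — this is a date comparison, not a decimal one (the decimal 1.24 would be smaller than 1.7).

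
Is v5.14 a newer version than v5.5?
Yes. Version numbers are compared segment by segment as integers, not as decimals: minor version 14 > 5, so v5.14 > v5.5 (even though the decimal 5.14 < 5.5).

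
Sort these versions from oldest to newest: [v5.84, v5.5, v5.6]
[v5.5, v5.6, v5.84]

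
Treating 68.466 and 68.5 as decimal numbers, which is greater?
68.5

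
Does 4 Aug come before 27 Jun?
No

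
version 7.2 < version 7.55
True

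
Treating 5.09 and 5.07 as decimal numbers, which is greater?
5.09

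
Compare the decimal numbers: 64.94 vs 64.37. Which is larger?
64.94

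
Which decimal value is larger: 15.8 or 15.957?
15.957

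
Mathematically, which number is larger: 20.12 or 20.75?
20.75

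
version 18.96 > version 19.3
False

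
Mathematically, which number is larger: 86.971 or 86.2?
86.971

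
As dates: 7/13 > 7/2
True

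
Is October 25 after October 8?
Yes. Day 25 comes after day 8 in October — this is a date comparison, not a decimal one (the decimal 10.25 would be smaller than 10.8).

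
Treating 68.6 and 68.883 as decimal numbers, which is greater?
68.883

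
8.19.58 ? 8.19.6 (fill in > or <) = >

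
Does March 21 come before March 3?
No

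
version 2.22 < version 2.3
False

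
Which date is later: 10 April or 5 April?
10 April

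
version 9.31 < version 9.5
False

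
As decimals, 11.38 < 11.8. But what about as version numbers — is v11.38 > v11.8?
True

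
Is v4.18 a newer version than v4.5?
Yes. Version numbers are compared segment by segment as integers, not as decimals: minor version 18 > 5, so v4.18 > v4.5 (even though the decimal 4.18 < 4.5).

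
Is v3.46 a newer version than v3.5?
Yes. Version numbers are compared segment by segment as integers, not as decimals: minor version 46 > 5, so v3.46 > v3.5 (even though the decimal 3.46 < 3.5).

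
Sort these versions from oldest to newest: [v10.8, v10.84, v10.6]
[v10.6, v10.8, v10.84]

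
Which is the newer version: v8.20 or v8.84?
v8.84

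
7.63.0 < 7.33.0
False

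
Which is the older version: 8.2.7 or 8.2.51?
8.2.7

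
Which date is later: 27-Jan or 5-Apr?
5-Apr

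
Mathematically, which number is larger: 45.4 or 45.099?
45.4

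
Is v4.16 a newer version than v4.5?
Yes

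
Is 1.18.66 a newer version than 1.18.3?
Yes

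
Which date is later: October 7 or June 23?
October 7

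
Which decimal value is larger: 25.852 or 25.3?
25.852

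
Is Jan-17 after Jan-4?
Yes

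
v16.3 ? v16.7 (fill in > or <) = <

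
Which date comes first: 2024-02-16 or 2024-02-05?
2024-02-05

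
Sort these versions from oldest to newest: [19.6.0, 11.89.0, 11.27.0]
[11.27.0, 11.89.0, 19.6.0]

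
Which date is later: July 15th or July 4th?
July 15th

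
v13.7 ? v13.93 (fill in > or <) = <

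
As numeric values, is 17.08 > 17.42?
False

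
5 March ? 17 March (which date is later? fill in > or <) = <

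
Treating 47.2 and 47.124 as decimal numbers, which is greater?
47.2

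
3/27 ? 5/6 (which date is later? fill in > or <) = <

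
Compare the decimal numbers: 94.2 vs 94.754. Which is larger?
94.754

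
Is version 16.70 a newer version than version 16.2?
Yes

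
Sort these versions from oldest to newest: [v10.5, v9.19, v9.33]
[v9.19, v9.33, v10.5]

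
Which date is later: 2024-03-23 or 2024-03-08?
2024-03-23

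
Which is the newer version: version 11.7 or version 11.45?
version 11.45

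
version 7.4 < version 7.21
True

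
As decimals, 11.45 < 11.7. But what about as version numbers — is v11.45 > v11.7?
True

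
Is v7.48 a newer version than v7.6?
Yes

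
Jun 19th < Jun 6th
False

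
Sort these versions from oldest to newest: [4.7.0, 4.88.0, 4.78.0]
[4.7.0, 4.78.0, 4.88.0]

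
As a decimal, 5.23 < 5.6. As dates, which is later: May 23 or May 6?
May 23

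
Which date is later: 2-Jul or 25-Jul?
25-Jul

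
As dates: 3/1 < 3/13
True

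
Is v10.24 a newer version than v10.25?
No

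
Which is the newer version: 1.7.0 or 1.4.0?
1.7.0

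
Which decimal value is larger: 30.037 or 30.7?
30.7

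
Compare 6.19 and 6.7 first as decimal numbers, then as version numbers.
As decimals: 6.19 < 6.7. As versions: v6.19 > v6.7 (minor version 19 > 7).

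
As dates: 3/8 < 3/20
True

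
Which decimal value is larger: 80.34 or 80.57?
80.57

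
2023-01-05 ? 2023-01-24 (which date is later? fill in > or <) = <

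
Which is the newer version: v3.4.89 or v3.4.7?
v3.4.89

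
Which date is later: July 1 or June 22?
July 1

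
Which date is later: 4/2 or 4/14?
4/14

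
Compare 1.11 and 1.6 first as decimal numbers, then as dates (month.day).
As decimals: 1.11 < 1.6. As dates: 1/11 is later than 1/6 (day 11 > day 6).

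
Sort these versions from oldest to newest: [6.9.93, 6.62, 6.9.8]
[6.9.8, 6.9.93, 6.62]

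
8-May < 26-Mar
False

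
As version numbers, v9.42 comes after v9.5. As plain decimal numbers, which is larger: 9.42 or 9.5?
9.5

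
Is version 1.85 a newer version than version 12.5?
No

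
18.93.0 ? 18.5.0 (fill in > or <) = >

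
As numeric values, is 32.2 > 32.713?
False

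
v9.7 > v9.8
False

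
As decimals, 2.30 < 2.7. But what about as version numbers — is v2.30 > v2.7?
True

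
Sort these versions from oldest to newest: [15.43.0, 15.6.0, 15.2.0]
[15.2.0, 15.6.0, 15.43.0]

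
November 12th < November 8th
False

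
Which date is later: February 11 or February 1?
February 11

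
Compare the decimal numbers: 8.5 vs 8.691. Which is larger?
8.691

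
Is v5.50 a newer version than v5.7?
Yes. Version numbers are compared segment by segment as integers, not as decimals: minor version 50 > 7, so v5.50 > v5.7 (even though the decimal 5.50 < 5.7).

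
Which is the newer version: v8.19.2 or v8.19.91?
v8.19.91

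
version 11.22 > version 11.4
True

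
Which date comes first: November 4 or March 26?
March 26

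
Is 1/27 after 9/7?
No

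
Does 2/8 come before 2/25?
Yes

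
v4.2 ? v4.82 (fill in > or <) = <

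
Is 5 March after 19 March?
No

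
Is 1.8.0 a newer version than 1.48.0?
No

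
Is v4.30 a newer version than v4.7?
Yes. Version numbers are compared segment by segment as integers, not as decimals: minor version 30 > 7, so v4.30 > v4.7 (even though the decimal 4.30 < 4.7).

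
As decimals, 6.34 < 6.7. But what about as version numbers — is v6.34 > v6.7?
True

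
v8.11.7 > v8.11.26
False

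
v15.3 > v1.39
True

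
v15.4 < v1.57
False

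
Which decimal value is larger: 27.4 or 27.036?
27.4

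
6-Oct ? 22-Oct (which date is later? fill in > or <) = <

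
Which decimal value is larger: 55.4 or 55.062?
55.4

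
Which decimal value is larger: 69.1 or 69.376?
69.376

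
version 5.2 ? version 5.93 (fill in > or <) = <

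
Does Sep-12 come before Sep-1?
No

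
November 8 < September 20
False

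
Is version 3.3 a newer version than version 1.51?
Yes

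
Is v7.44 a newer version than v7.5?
Yes. Version numbers are compared segment by segment as integers, not as decimals: minor version 44 > 5, so v7.44 > v7.5 (even though the decimal 7.44 < 7.5).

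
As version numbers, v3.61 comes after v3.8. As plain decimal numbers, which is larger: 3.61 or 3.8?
3.8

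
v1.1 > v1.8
False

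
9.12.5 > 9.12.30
False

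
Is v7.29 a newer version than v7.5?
Yes. Version numbers are compared segment by segment as integers, not as decimals: minor version 29 > 5, so v7.29 > v7.5 (even though the decimal 7.29 < 7.5).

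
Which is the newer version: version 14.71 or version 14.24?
version 14.71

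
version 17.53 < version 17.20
False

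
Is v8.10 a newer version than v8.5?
Yes. Version numbers are compared segment by segment as integers, not as decimals: minor version 10 > 5, so v8.10 > v8.5 (even though the decimal 8.10 < 8.5).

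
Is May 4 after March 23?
Yes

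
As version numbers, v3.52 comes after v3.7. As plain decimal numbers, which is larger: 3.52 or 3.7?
3.7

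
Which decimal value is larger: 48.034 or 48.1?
48.1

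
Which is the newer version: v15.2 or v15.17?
v15.17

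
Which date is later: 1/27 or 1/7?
1/27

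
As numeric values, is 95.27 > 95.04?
True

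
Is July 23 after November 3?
No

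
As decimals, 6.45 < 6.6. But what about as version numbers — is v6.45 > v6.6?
True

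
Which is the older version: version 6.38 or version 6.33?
version 6.33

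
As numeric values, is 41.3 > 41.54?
False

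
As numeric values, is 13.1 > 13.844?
False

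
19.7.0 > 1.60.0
True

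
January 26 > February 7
False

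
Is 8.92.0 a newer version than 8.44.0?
Yes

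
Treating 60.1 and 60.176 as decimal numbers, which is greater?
60.176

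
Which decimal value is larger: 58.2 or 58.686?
58.686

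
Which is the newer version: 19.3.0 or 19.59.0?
19.59.0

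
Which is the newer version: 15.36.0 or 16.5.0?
16.5.0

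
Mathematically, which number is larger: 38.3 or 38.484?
38.484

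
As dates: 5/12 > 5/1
True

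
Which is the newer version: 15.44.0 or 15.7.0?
15.44.0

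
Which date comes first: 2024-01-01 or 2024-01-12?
2024-01-01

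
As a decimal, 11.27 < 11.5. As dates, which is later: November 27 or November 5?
November 27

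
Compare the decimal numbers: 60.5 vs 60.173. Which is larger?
60.5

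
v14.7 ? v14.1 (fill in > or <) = >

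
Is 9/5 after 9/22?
No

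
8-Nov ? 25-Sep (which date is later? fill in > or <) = >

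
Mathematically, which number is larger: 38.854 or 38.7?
38.854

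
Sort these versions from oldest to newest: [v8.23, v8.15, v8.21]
[v8.15, v8.21, v8.23]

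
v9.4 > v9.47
False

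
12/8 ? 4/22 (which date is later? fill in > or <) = >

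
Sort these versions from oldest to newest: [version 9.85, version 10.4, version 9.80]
[version 9.80, version 9.85, version 10.4]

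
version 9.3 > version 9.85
False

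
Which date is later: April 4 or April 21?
April 21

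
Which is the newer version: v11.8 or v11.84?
v11.84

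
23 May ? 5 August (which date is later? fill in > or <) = <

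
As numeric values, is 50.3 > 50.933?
False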